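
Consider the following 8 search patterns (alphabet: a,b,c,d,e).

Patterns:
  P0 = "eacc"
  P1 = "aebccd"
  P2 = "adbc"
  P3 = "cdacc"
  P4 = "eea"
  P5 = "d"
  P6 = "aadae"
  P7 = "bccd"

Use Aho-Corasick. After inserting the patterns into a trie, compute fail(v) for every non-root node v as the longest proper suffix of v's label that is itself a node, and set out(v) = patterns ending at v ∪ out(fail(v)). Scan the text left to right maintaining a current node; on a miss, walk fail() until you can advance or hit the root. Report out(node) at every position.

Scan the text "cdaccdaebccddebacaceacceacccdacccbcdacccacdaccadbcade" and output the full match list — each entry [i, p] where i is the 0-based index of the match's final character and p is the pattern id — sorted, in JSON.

Build automaton:
Trie (insert patterns):
  n0 'ε': a→5 b→26 c→14 d→21 e→1
  n1 'e': a→2 e→19
  n2 'ea': c→3
  n3 'eac': c→4
  n4 'eacc': ·  [P0 ends]
  n5 'a': a→22 d→11 e→6
  n6 'ae': b→7
  n7 'aeb': c→8
  n8 'aebc': c→9
  n9 'aebcc': d→10
  n10 'aebccd': ·  [P1 ends]
  n11 'ad': b→12
  n12 'adb': c→13
  n13 'adbc': ·  [P2 ends]
  n14 'c': d→15
  n15 'cd': a→16
  n16 'cda': c→17
  n17 'cdac': c→18
  n18 'cdacc': ·  [P3 ends]
  n19 'ee': a→20
  n20 'eea': ·  [P4 ends]
  n21 'd': ·  [P5 ends]
  n22 'aa': d→23
  n23 'aad': a→24
  n24 'aada': e→25
  n25 'aadae': ·  [P6 ends]
  n26 'b': c→27
  n27 'bc': c→28
  n28 'bcc': d→29
  n29 'bccd': ·  [P7 ends]

BFS fail/out derivation:
  fail(1) 'e': from fail(0)=0 chase 'e': 0 ⇒ 0;  out=∅∪out(0)=∅
  fail(5) 'a': from fail(0)=0 chase 'a': 0 ⇒ 0;  out=∅∪out(0)=∅
  fail(14) 'c': from fail(0)=0 chase 'c': 0 ⇒ 0;  out=∅∪out(0)=∅
  fail(21) 'd': from fail(0)=0 chase 'd': 0 ⇒ 0;  out={5}∪out(0)={5}
  fail(26) 'b': from fail(0)=0 chase 'b': 0 ⇒ 0;  out=∅∪out(0)=∅
  fail(2) 'ea': from fail(1)=0 chase 'a': 0 ⇒ 5;  out=∅∪out(5)=∅
  fail(6) 'ae': from fail(5)=0 chase 'e': 0 ⇒ 1;  out=∅∪out(1)=∅
  fail(11) 'ad': from fail(5)=0 chase 'd': 0 ⇒ 21;  out=∅∪out(21)={5}
  fail(15) 'cd': from fail(14)=0 chase 'd': 0 ⇒ 21;  out=∅∪out(21)={5}
  fail(19) 'ee': from fail(1)=0 chase 'e': 0 ⇒ 1;  out=∅∪out(1)=∅
  fail(22) 'aa': from fail(5)=0 chase 'a': 0 ⇒ 5;  out=∅∪out(5)=∅
  fail(27) 'bc': from fail(26)=0 chase 'c': 0 ⇒ 14;  out=∅∪out(14)=∅
  fail(3) 'eac': from fail(2)=5 chase 'c': 5→0 ⇒ 14;  out=∅∪out(14)=∅
  fail(7) 'aeb': from fail(6)=1 chase 'b': 1→0 ⇒ 26;  out=∅∪out(26)=∅
  fail(12) 'adb': from fail(11)=21 chase 'b': 21→0 ⇒ 26;  out=∅∪out(26)=∅
  fail(16) 'cda': from fail(15)=21 chase 'a': 21→0 ⇒ 5;  out=∅∪out(5)=∅
  fail(20) 'eea': from fail(19)=1 chase 'a': 1 ⇒ 2;  out={4}∪out(2)={4}
  fail(23) 'aad': from fail(22)=5 chase 'd': 5 ⇒ 11;  out=∅∪out(11)={5}
  fail(28) 'bcc': from fail(27)=14 chase 'c': 14→0 ⇒ 14;  out=∅∪out(14)=∅
  fail(4) 'eacc': from fail(3)=14 chase 'c': 14→0 ⇒ 14;  out={0}∪out(14)={0}
  fail(8) 'aebc': from fail(7)=26 chase 'c': 26 ⇒ 27;  out=∅∪out(27)=∅
  fail(13) 'adbc': from fail(12)=26 chase 'c': 26 ⇒ 27;  out={2}∪out(27)={2}
  fail(17) 'cdac': from fail(16)=5 chase 'c': 5→0 ⇒ 14;  out=∅∪out(14)=∅
  fail(24) 'aada': from fail(23)=11 chase 'a': 11→21→0 ⇒ 5;  out=∅∪out(5)=∅
  fail(29) 'bccd': from fail(28)=14 chase 'd': 14 ⇒ 15;  out={7}∪out(15)={5,7}
  fail(9) 'aebcc': from fail(8)=27 chase 'c': 27 ⇒ 28;  out=∅∪out(28)=∅
  fail(18) 'cdacc': from fail(17)=14 chase 'c': 14→0 ⇒ 14;  out={3}∪out(14)={3}
  fail(25) 'aadae': from fail(24)=5 chase 'e': 5 ⇒ 6;  out={6}∪out(6)={6}
  fail(10) 'aebccd': from fail(9)=28 chase 'd': 28 ⇒ 29;  out={1}∪out(29)={1,5,7}

Text stream:
[0] read 'c'  n0⇒n14
[1] read 'd'  n14⇒n15  ** P5@[1:1]
[2] read 'a'  n15⇒n16
[3] read 'c'  n16⇒n17
[4] read 'c'  n17⇒n18  ** P3@[0:4]
[5] read 'd'  n18⇒n15 (via fail)  ** P5@[5:5]
[6] read 'a'  n15⇒n16
[7] read 'e'  n16⇒n6 (via fail)
[8] read 'b'  n6⇒n7
[9] read 'c'  n7⇒n8
[10] read 'c'  n8⇒n9
[11] read 'd'  n9⇒n10  ** P1@[6:11],P5@[11:11],P7@[8:11]
[12] read 'd'  n10⇒n21 (via fail)  ** P5@[12:12]
[13] read 'e'  n21⇒n1 (via fail)
[14] read 'b'  n1⇒n26 (via fail)
[15] read 'a'  n26⇒n5 (via fail)
[16] read 'c'  n5⇒n14 (via fail)
[17] read 'a'  n14⇒n5 (via fail)
[18] read 'c'  n5⇒n14 (via fail)
[19] read 'e'  n14⇒n1 (via fail)
[20] read 'a'  n1⇒n2
[21] read 'c'  n2⇒n3
[22] read 'c'  n3⇒n4  ** P0@[19:22]
[23] read 'e'  n4⇒n1 (via fail)
[24] read 'a'  n1⇒n2
[25] read 'c'  n2⇒n3
[26] read 'c'  n3⇒n4  ** P0@[23:26]
[27] read 'c'  n4⇒n14 (via fail)
[28] read 'd'  n14⇒n15  ** P5@[28:28]
[29] read 'a'  n15⇒n16
[30] read 'c'  n16⇒n17
[31] read 'c'  n17⇒n18  ** P3@[27:31]
[32] read 'c'  n18⇒n14 (via fail)
[33] read 'b'  n14⇒n26 (via fail)
[34] read 'c'  n26⇒n27
[35] read 'd'  n27⇒n15 (via fail)  ** P5@[35:35]
[36] read 'a'  n15⇒n16
[37] read 'c'  n16⇒n17
[38] read 'c'  n17⇒n18  ** P3@[34:38]
[39] read 'c'  n18⇒n14 (via fail)
[40] read 'a'  n14⇒n5 (via fail)
[41] read 'c'  n5⇒n14 (via fail)
[42] read 'd'  n14⇒n15  ** P5@[42:42]
[43] read 'a'  n15⇒n16
[44] read 'c'  n16⇒n17
[45] read 'c'  n17⇒n18  ** P3@[41:45]
[46] read 'a'  n18⇒n5 (via fail)
[47] read 'd'  n5⇒n11  ** P5@[47:47]
[48] read 'b'  n11⇒n12
[49] read 'c'  n12⇒n13  ** P2@[46:49]
[50] read 'a'  n13⇒n5 (via fail)
[51] read 'd'  n5⇒n11  ** P5@[51:51]
[52] read 'e'  n11⇒n1 (via fail)

Result: [[1,5],[4,3],[5,5],[11,1],[11,5],[11,7],[12,5],[22,0],[26,0],[28,5],[31,3],[35,5],[38,3],[42,5],[45,3],[47,5],[49,2],[51,5]]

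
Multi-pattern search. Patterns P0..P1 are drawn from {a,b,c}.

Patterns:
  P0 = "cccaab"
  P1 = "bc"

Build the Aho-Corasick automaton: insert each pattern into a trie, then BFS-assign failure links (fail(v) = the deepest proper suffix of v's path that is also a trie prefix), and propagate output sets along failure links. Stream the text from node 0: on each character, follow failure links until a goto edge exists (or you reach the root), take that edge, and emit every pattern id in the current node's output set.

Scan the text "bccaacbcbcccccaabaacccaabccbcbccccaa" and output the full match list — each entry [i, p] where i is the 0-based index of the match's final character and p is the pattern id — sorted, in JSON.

Build:
Trie nodes:
  n0 'ε': b→7 c→1
  n1 'c': c→2
  n2 'cc': c→3
  n3 'ccc': a→4
  n4 'ccca': a→5
  n5 'cccaa': b→6
  n6 'cccaab': ·  [P0 ends]
  n7 'b': c→8
  n8 'bc': ·  [P1 ends]

BFS fail/out derivation:
  fail(1) 'c': from fail(0)=0 chase 'c': 0 ⇒ 0;  out=∅∪out(0)=∅
  fail(7) 'b': from fail(0)=0 chase 'b': 0 ⇒ 0;  out=∅∪out(0)=∅
  fail(2) 'cc': from fail(1)=0 chase 'c': 0 ⇒ 1;  out=∅∪out(1)=∅
  fail(8) 'bc': from fail(7)=0 chase 'c': 0 ⇒ 1;  out={1}∪out(1)={1}
  fail(3) 'ccc': from fail(2)=1 chase 'c': 1 ⇒ 2;  out=∅∪out(2)=∅
  fail(4) 'ccca': from fail(3)=2 chase 'a': 2→1→0 ⇒ 0;  out=∅∪out(0)=∅
  fail(5) 'cccaa': from fail(4)=0 chase 'a': 0 ⇒ 0;  out=∅∪out(0)=∅
  fail(6) 'cccaab': from fail(5)=0 chase 'b': 0 ⇒ 7;  out={0}∪out(7)={0}

Text stream:
[0] read 'b'  n0⇒n7
[1] read 'c'  n7⇒n8  ** P1@[0:1]
[2] read 'c'  n8⇒n2 (via fail)
[3] read 'a'  n2⇒n0 (via fail)
[4] read 'a'  n0⇒n0
[5] read 'c'  n0⇒n1
[6] read 'b'  n1⇒n7 (via fail)
[7] read 'c'  n7⇒n8  ** P1@[6:7]
[8] read 'b'  n8⇒n7 (via fail)
[9] read 'c'  n7⇒n8  ** P1@[8:9]
[10] read 'c'  n8⇒n2 (via fail)
[11] read 'c'  n2⇒n3
[12] read 'c'  n3⇒n3 (via fail)
[13] read 'c'  n3⇒n3 (via fail)
[14] read 'a'  n3⇒n4
[15] read 'a'  n4⇒n5
[16] read 'b'  n5⇒n6  ** P0@[11:16]
[17] read 'a'  n6⇒n0 (via fail)
[18] read 'a'  n0⇒n0
[19] read 'c'  n0⇒n1
[20] read 'c'  n1⇒n2
[21] read 'c'  n2⇒n3
[22] read 'a'  n3⇒n4
[23] read 'a'  n4⇒n5
[24] read 'b'  n5⇒n6  ** P0@[19:24]
[25] read 'c'  n6⇒n8 (via fail)  ** P1@[24:25]
[26] read 'c'  n8⇒n2 (via fail)
[27] read 'b'  n2⇒n7 (via fail)
[28] read 'c'  n7⇒n8  ** P1@[27:28]
[29] read 'b'  n8⇒n7 (via fail)
[30] read 'c'  n7⇒n8  ** P1@[29:30]
[31] read 'c'  n8⇒n2 (via fail)
[32] read 'c'  n2⇒n3
[33] read 'c'  n3⇒n3 (via fail)
[34] read 'a'  n3⇒n4
[35] read 'a'  n4⇒n5

All matches (sorted): [[1,1],[7,1],[9,1],[16,0],[24,0],[25,1],[28,1],[30,1]]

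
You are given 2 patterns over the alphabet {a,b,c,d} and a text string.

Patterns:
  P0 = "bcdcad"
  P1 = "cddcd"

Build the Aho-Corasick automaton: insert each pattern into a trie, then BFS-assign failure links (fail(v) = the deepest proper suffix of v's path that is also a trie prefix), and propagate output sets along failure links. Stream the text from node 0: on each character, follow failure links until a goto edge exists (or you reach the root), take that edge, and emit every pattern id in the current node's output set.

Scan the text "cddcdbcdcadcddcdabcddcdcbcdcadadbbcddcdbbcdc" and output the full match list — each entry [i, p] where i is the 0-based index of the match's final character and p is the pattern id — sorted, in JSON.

Construct AC machine:
Trie (insert patterns):
  n0 'ε': b→1 c→7
  n1 'b': c→2
  n2 'bc': d→3
  n3 'bcd': c→4
  n4 'bcdc': a→5
  n5 'bcdca': d→6
  n6 'bcdcad': ·  [P0 ends]
  n7 'c': d→8
  n8 'cd': d→9
  n9 'cdd': c→10
  n10 'cddc': d→11
  n11 'cddcd': ·  [P1 ends]

BFS fail/out derivation:
  n1('b'): parent n0 fail=0; on 'b' 0 → fail=0;  out ∅∪∅=∅
  n7('c'): parent n0 fail=0; on 'c' 0 → fail=0;  out ∅∪∅=∅
  n2('bc'): parent n1 fail=0; on 'c' 0 → fail=7;  out ∅∪∅=∅
  n8('cd'): parent n7 fail=0; on 'd' 0 → fail=0;  out ∅∪∅=∅
  n3('bcd'): parent n2 fail=7; on 'd' 7 → fail=8;  out ∅∪∅=∅
  n9('cdd'): parent n8 fail=0; on 'd' 0 → fail=0;  out ∅∪∅=∅
  n4('bcdc'): parent n3 fail=8; on 'c' 8→0 → fail=7;  out ∅∪∅=∅
  n10('cddc'): parent n9 fail=0; on 'c' 0 → fail=7;  out ∅∪∅=∅
  n5('bcdca'): parent n4 fail=7; on 'a' 7→0 → fail=0;  out ∅∪∅=∅
  n11('cddcd'): parent n10 fail=7; on 'd' 7 → fail=8;  out {1}∪∅={1}
  n6('bcdcad'): parent n5 fail=0; on 'd' 0 → fail=0;  out {0}∪∅={0}

Run:
pos 0 'c': at 7
pos 1 'd': at 8
pos 2 'd': at 9
pos 3 'c': at 10
pos 4 'd': at 11  emit P1@[0:4]
pos 5 'b': at 1 (via fail)
pos 6 'c': at 2
pos 7 'd': at 3
pos 8 'c': at 4
pos 9 'a': at 5
pos 10 'd': at 6  emit P0@[5:10]
pos 11 'c': at 7 (via fail)
pos 12 'd': at 8
pos 13 'd': at 9
pos 14 'c': at 10
pos 15 'd': at 11  emit P1@[11:15]
pos 16 'a': at 0 (via fail)
pos 17 'b': at 1
pos 18 'c': at 2
pos 19 'd': at 3
pos 20 'd': at 9 (via fail)
pos 21 'c': at 10
pos 22 'd': at 11  emit P1@[18:22]
pos 23 'c': at 7 (via fail)
pos 24 'b': at 1 (via fail)
pos 25 'c': at 2
pos 26 'd': at 3
pos 27 'c': at 4
pos 28 'a': at 5
pos 29 'd': at 6  emit P0@[24:29]
pos 30 'a': at 0 (via fail)
pos 31 'd': at 0
pos 32 'b': at 1
pos 33 'b': at 1 (via fail)
pos 34 'c': at 2
pos 35 'd': at 3
pos 36 'd': at 9 (via fail)
pos 37 'c': at 10
pos 38 'd': at 11  emit P1@[34:38]
pos 39 'b': at 1 (via fail)
pos 40 'b': at 1 (via fail)
pos 41 'c': at 2
pos 42 'd': at 3
pos 43 'c': at 4

Result: [[4,1],[10,0],[15,1],[22,1],[29,0],[38,1]]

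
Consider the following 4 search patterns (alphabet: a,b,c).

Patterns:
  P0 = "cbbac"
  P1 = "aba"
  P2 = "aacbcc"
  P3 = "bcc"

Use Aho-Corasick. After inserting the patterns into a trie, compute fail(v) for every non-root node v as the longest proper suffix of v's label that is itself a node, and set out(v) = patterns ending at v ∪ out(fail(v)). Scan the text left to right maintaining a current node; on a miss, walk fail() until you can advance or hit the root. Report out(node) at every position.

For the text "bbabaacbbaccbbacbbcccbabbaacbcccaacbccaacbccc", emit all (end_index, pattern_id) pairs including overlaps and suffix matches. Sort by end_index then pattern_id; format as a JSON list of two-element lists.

Build automaton:
Trie nodes:
  0='ε' goto a→6 b→14 c→1
  1='c' goto b→2
  2='cb' goto b→3
  3='cbb' goto a→4
  4='cbba' goto c→5
  5='cbbac' goto ·  ←P0
  6='a' goto a→9 b→7
  7='ab' goto a→8
  8='aba' goto ·  ←P1
  9='aa' goto c→10
  10='aac' goto b→11
  11='aacb' goto c→12
  12='aacbc' goto c→13
  13='aacbcc' goto ·  ←P2
  14='b' goto c→15
  15='bc' goto c→16
  16='bcc' goto ·  ←P3

BFS fail/out derivation:
  fail(1) 'c': from fail(0)=0 chase 'c': 0 ⇒ 0;  out=∅∪out(0)=∅
  fail(6) 'a': from fail(0)=0 chase 'a': 0 ⇒ 0;  out=∅∪out(0)=∅
  fail(14) 'b': from fail(0)=0 chase 'b': 0 ⇒ 0;  out=∅∪out(0)=∅
  fail(2) 'cb': from fail(1)=0 chase 'b': 0 ⇒ 14;  out=∅∪out(14)=∅
  fail(7) 'ab': from fail(6)=0 chase 'b': 0 ⇒ 14;  out=∅∪out(14)=∅
  fail(9) 'aa': from fail(6)=0 chase 'a': 0 ⇒ 6;  out=∅∪out(6)=∅
  fail(15) 'bc': from fail(14)=0 chase 'c': 0 ⇒ 1;  out=∅∪out(1)=∅
  fail(3) 'cbb': from fail(2)=14 chase 'b': 14→0 ⇒ 14;  out=∅∪out(14)=∅
  fail(8) 'aba': from fail(7)=14 chase 'a': 14→0 ⇒ 6;  out={1}∪out(6)={1}
  fail(10) 'aac': from fail(9)=6 chase 'c': 6→0 ⇒ 1;  out=∅∪out(1)=∅
  fail(16) 'bcc': from fail(15)=1 chase 'c': 1→0 ⇒ 1;  out={3}∪out(1)={3}
  fail(4) 'cbba': from fail(3)=14 chase 'a': 14→0 ⇒ 6;  out=∅∪out(6)=∅
  fail(11) 'aacb': from fail(10)=1 chase 'b': 1 ⇒ 2;  out=∅∪out(2)=∅
  fail(5) 'cbbac': from fail(4)=6 chase 'c': 6→0 ⇒ 1;  out={0}∪out(1)={0}
  fail(12) 'aacbc': from fail(11)=2 chase 'c': 2→14 ⇒ 15;  out=∅∪out(15)=∅
  fail(13) 'aacbcc': from fail(12)=15 chase 'c': 15 ⇒ 16;  out={2}∪out(16)={2,3}

Run:
pos 0 'b': at 14
pos 1 'b': at 14 (fail-walked)
pos 2 'a': at 6 (fail-walked)
pos 3 'b': at 7
pos 4 'a': at 8  ** P1@[2:4]
pos 5 'a': at 9 (fail-walked)
pos 6 'c': at 10
pos 7 'b': at 11
pos 8 'b': at 3 (fail-walked)
pos 9 'a': at 4
pos 10 'c': at 5  ** P0@[6:10]
pos 11 'c': at 1 (fail-walked)
pos 12 'b': at 2
pos 13 'b': at 3
pos 14 'a': at 4
pos 15 'c': at 5  ** P0@[11:15]
pos 16 'b': at 2 (fail-walked)
pos 17 'b': at 3
pos 18 'c': at 15 (fail-walked)
pos 19 'c': at 16  ** P3@[17:19]
pos 20 'c': at 1 (fail-walked)
pos 21 'b': at 2
pos 22 'a': at 6 (fail-walked)
pos 23 'b': at 7
pos 24 'b': at 14 (fail-walked)
pos 25 'a': at 6 (fail-walked)
pos 26 'a': at 9
pos 27 'c': at 10
pos 28 'b': at 11
pos 29 'c': at 12
pos 30 'c': at 13  ** P2@[25:30],P3@[28:30]
pos 31 'c': at 1 (fail-walked)
pos 32 'a': at 6 (fail-walked)
pos 33 'a': at 9
pos 34 'c': at 10
pos 35 'b': at 11
pos 36 'c': at 12
pos 37 'c': at 13  ** P2@[32:37],P3@[35:37]
pos 38 'a': at 6 (fail-walked)
pos 39 'a': at 9
pos 40 'c': at 10
pos 41 'b': at 11
pos 42 'c': at 12
pos 43 'c': at 13  ** P2@[38:43],P3@[41:43]
pos 44 'c': at 1 (fail-walked)

Result: [[4,1],[10,0],[15,0],[19,3],[30,2],[30,3],[37,2],[37,3],[43,2],[43,3]]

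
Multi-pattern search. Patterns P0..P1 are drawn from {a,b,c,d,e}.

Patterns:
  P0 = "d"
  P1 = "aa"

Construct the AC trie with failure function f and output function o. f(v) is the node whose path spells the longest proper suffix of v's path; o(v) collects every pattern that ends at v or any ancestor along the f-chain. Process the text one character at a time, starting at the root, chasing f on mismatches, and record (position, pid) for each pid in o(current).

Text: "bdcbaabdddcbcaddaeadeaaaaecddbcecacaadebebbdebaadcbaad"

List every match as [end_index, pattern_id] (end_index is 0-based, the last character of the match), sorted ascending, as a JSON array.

Construct AC machine:
Trie nodes:
  n0 'ε': a→2 d→1
  n1 'd': ·  [P0 ends]
  n2 'a': a→3
  n3 'aa': ·  [P1 ends]

BFS fail/out derivation:
  n1('d'): parent n0 fail=0; on 'd' 0 → fail=0;  out {0}∪∅={0}
  n2('a'): parent n0 fail=0; on 'a' 0 → fail=0;  out ∅∪∅=∅
  n3('aa'): parent n2 fail=0; on 'a' 0 → fail=2;  out {1}∪∅={1}

Text stream:
i=0 'b': node 0→0
i=1 'd': node 0→1  ** P0@[1:1]
i=2 'c': node 1→0 (fail-walked)
i=3 'b': node 0→0
i=4 'a': node 0→2
i=5 'a': node 2→3  ** P1@[4:5]
i=6 'b': node 3→0 (fail-walked)
i=7 'd': node 0→1  ** P0@[7:7]
i=8 'd': node 1→1 (fail-walked)  ** P0@[8:8]
i=9 'd': node 1→1 (fail-walked)  ** P0@[9:9]
i=10 'c': node 1→0 (fail-walked)
i=11 'b': node 0→0
i=12 'c': node 0→0
i=13 'a': node 0→2
i=14 'd': node 2→1 (fail-walked)  ** P0@[14:14]
i=15 'd': node 1→1 (fail-walked)  ** P0@[15:15]
i=16 'a': node 1→2 (fail-walked)
i=17 'e': node 2→0 (fail-walked)
i=18 'a': node 0→2
i=19 'd': node 2→1 (fail-walked)  ** P0@[19:19]
i=20 'e': node 1→0 (fail-walked)
i=21 'a': node 0→2
i=22 'a': node 2→3  ** P1@[21:22]
i=23 'a': node 3→3 (fail-walked)  ** P1@[22:23]
i=24 'a': node 3→3 (fail-walked)  ** P1@[23:24]
i=25 'e': node 3→0 (fail-walked)
i=26 'c': node 0→0
i=27 'd': node 0→1  ** P0@[27:27]
i=28 'd': node 1→1 (fail-walked)  ** P0@[28:28]
i=29 'b': node 1→0 (fail-walked)
i=30 'c': node 0→0
i=31 'e': node 0→0
i=32 'c': node 0→0
i=33 'a': node 0→2
i=34 'c': node 2→0 (fail-walked)
i=35 'a': node 0→2
i=36 'a': node 2→3  ** P1@[35:36]
i=37 'd': node 3→1 (fail-walked)  ** P0@[37:37]
i=38 'e': node 1→0 (fail-walked)
i=39 'b': node 0→0
i=40 'e': node 0→0
i=41 'b': node 0→0
i=42 'b': node 0→0
i=43 'd': node 0→1  ** P0@[43:43]
i=44 'e': node 1→0 (fail-walked)
i=45 'b': node 0→0
i=46 'a': node 0→2
i=47 'a': node 2→3  ** P1@[46:47]
i=48 'd': node 3→1 (fail-walked)  ** P0@[48:48]
i=49 'c': node 1→0 (fail-walked)
i=50 'b': node 0→0
i=51 'a': node 0→2
i=52 'a': node 2→3  ** P1@[51:52]
i=53 'd': node 3→1 (fail-walked)  ** P0@[53:53]

All matches (sorted): [[1,0],[5,1],[7,0],[8,0],[9,0],[14,0],[15,0],[19,0],[22,1],[23,1],[24,1],[27,0],[28,0],[36,1],[37,0],[43,0],[47,1],[48,0],[52,1],[53,0]]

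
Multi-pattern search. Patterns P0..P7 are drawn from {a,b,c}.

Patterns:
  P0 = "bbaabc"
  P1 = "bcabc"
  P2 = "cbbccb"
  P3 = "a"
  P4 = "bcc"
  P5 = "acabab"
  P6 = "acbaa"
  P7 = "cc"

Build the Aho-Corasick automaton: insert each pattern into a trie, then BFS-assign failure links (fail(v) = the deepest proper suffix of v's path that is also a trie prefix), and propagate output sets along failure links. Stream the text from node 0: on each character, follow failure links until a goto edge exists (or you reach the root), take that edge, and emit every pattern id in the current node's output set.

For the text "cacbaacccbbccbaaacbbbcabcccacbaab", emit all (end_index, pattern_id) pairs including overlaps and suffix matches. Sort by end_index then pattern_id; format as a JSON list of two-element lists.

Build automaton:
Trie nodes:
  n0 'ε': a→17 b→1 c→11
  n1 'b': b→2 c→7
  n2 'bb': a→3
  n3 'bba': a→4
  n4 'bbaa': b→5
  n5 'bbaab': c→6
  n6 'bbaabc': ·  [P0 ends]
  n7 'bc': a→8 c→18
  n8 'bca': b→9
  n9 'bcab': c→10
  n10 'bcabc': ·  [P1 ends]
  n11 'c': b→12 c→27
  n12 'cb': b→13
  n13 'cbb': c→14
  n14 'cbbc': c→15
  n15 'cbbcc': b→16
  n16 'cbbccb': ·  [P2 ends]
  n17 'a': c→19  [P3 ends]
  n18 'bcc': ·  [P4 ends]
  n19 'ac': a→20 b→24
  n20 'aca': b→21
  n21 'acab': a→22
  n22 'acaba': b→23
  n23 'acabab': ·  [P5 ends]
  n24 'acb': a→25
  n25 'acba': a→26
  n26 'acbaa': ·  [P6 ends]
  n27 'cc': ·  [P7 ends]

Failure links (BFS by depth):
  fail(1) 'b': from fail(0)=0 chase 'b': 0 ⇒ 0;  out=∅∪out(0)=∅
  fail(11) 'c': from fail(0)=0 chase 'c': 0 ⇒ 0;  out=∅∪out(0)=∅
  fail(17) 'a': from fail(0)=0 chase 'a': 0 ⇒ 0;  out={3}∪out(0)={3}
  fail(2) 'bb': from fail(1)=0 chase 'b': 0 ⇒ 1;  out=∅∪out(1)=∅
  fail(7) 'bc': from fail(1)=0 chase 'c': 0 ⇒ 11;  out=∅∪out(11)=∅
  fail(12) 'cb': from fail(11)=0 chase 'b': 0 ⇒ 1;  out=∅∪out(1)=∅
  fail(19) 'ac': from fail(17)=0 chase 'c': 0 ⇒ 11;  out=∅∪out(11)=∅
  fail(27) 'cc': from fail(11)=0 chase 'c': 0 ⇒ 11;  out={7}∪out(11)={7}
  fail(3) 'bba': from fail(2)=1 chase 'a': 1→0 ⇒ 17;  out=∅∪out(17)={3}
  fail(8) 'bca': from fail(7)=11 chase 'a': 11→0 ⇒ 17;  out=∅∪out(17)={3}
  fail(13) 'cbb': from fail(12)=1 chase 'b': 1 ⇒ 2;  out=∅∪out(2)=∅
  fail(18) 'bcc': from fail(7)=11 chase 'c': 11 ⇒ 27;  out={4}∪out(27)={4,7}
  fail(20) 'aca': from fail(19)=11 chase 'a': 11→0 ⇒ 17;  out=∅∪out(17)={3}
  fail(24) 'acb': from fail(19)=11 chase 'b': 11 ⇒ 12;  out=∅∪out(12)=∅
  fail(4) 'bbaa': from fail(3)=17 chase 'a': 17→0 ⇒ 17;  out=∅∪out(17)={3}
  fail(9) 'bcab': from fail(8)=17 chase 'b': 17→0 ⇒ 1;  out=∅∪out(1)=∅
  fail(14) 'cbbc': from fail(13)=2 chase 'c': 2→1 ⇒ 7;  out=∅∪out(7)=∅
  fail(21) 'acab': from fail(20)=17 chase 'b': 17→0 ⇒ 1;  out=∅∪out(1)=∅
  fail(25) 'acba': from fail(24)=12 chase 'a': 12→1→0 ⇒ 17;  out=∅∪out(17)={3}
  fail(5) 'bbaab': from fail(4)=17 chase 'b': 17→0 ⇒ 1;  out=∅∪out(1)=∅
  fail(10) 'bcabc': from fail(9)=1 chase 'c': 1 ⇒ 7;  out={1}∪out(7)={1}
  fail(15) 'cbbcc': from fail(14)=7 chase 'c': 7 ⇒ 18;  out=∅∪out(18)={4,7}
  fail(22) 'acaba': from fail(21)=1 chase 'a': 1→0 ⇒ 17;  out=∅∪out(17)={3}
  fail(26) 'acbaa': from fail(25)=17 chase 'a': 17→0 ⇒ 17;  out={6}∪out(17)={3,6}
  fail(6) 'bbaabc': from fail(5)=1 chase 'c': 1 ⇒ 7;  out={0}∪out(7)={0}
  fail(16) 'cbbccb': from fail(15)=18 chase 'b': 18→27→11 ⇒ 12;  out={2}∪out(12)={2}
  fail(23) 'acabab': from fail(22)=17 chase 'b': 17→0 ⇒ 1;  out={5}∪out(1)={5}

Run:
i=0 'c': node 0→11
i=1 'a': node 11→17 (fail-walked)  → match P3@[1:1]
i=2 'c': node 17→19
i=3 'b': node 19→24
i=4 'a': node 24→25  → match P3@[4:4]
i=5 'a': node 25→26  → match P3@[5:5],P6@[1:5]
i=6 'c': node 26→19 (fail-walked)
i=7 'c': node 19→27 (fail-walked)  → match P7@[6:7]
i=8 'c': node 27→27 (fail-walked)  → match P7@[7:8]
i=9 'b': node 27→12 (fail-walked)
i=10 'b': node 12→13
i=11 'c': node 13→14
i=12 'c': node 14→15  → match P4@[10:12],P7@[11:12]
i=13 'b': node 15→16  → match P2@[8:13]
i=14 'a': node 16→17 (fail-walked)  → match P3@[14:14]
i=15 'a': node 17→17 (fail-walked)  → match P3@[15:15]
i=16 'a': node 17→17 (fail-walked)  → match P3@[16:16]
i=17 'c': node 17→19
i=18 'b': node 19→24
i=19 'b': node 24→13 (fail-walked)
i=20 'b': node 13→2 (fail-walked)
i=21 'c': node 2→7 (fail-walked)
i=22 'a': node 7→8  → match P3@[22:22]
i=23 'b': node 8→9
i=24 'c': node 9→10  → match P1@[20:24]
i=25 'c': node 10→18 (fail-walked)  → match P4@[23:25],P7@[24:25]
i=26 'c': node 18→27 (fail-walked)  → match P7@[25:26]
i=27 'a': node 27→17 (fail-walked)  → match P3@[27:27]
i=28 'c': node 17→19
i=29 'b': node 19→24
i=30 'a': node 24→25  → match P3@[30:30]
i=31 'a': node 25→26  → match P3@[31:31],P6@[27:31]
i=32 'b': node 26→1 (fail-walked)

Matches: [[1,3],[4,3],[5,3],[5,6],[7,7],[8,7],[12,4],[12,7],[13,2],[14,3],[15,3],[16,3],[22,3],[24,1],[25,4],[25,7],[26,7],[27,3],[30,3],[31,3],[31,6]]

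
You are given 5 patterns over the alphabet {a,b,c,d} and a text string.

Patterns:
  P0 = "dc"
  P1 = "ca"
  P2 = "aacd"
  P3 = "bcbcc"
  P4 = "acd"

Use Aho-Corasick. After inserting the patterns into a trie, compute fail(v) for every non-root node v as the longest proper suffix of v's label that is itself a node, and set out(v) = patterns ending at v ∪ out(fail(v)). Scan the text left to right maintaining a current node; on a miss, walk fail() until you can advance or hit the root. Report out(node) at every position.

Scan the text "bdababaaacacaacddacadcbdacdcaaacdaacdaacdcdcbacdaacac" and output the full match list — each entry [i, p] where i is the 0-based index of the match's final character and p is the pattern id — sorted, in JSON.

Build:
Trie nodes:
  0='ε' goto a→5 b→9 c→3 d→1
  1='d' goto c→2
  2='dc' goto ·  [P0 ends]
  3='c' goto a→4
  4='ca' goto ·  [P1 ends]
  5='a' goto a→6 c→14
  6='aa' goto c→7
  7='aac' goto d→8
  8='aacd' goto ·  [P2 ends]
  9='b' goto c→10
  10='bc' goto b→11
  11='bcb' goto c→12
  12='bcbc' goto c→13
  13='bcbcc' goto ·  [P3 ends]
  14='ac' goto d→15
  15='acd' goto ·  [P4 ends]

Failure links (BFS by depth):
  n1('d'): parent n0 fail=0; on 'd' 0 → fail=0;  out ∅∪∅=∅
  n3('c'): parent n0 fail=0; on 'c' 0 → fail=0;  out ∅∪∅=∅
  n5('a'): parent n0 fail=0; on 'a' 0 → fail=0;  out ∅∪∅=∅
  n9('b'): parent n0 fail=0; on 'b' 0 → fail=0;  out ∅∪∅=∅
  n2('dc'): parent n1 fail=0; on 'c' 0 → fail=3;  out {0}∪∅={0}
  n4('ca'): parent n3 fail=0; on 'a' 0 → fail=5;  out {1}∪∅={1}
  n6('aa'): parent n5 fail=0; on 'a' 0 → fail=5;  out ∅∪∅=∅
  n10('bc'): parent n9 fail=0; on 'c' 0 → fail=3;  out ∅∪∅=∅
  n14('ac'): parent n5 fail=0; on 'c' 0 → fail=3;  out ∅∪∅=∅
  n7('aac'): parent n6 fail=5; on 'c' 5 → fail=14;  out ∅∪∅=∅
  n11('bcb'): parent n10 fail=3; on 'b' 3→0 → fail=9;  out ∅∪∅=∅
  n15('acd'): parent n14 fail=3; on 'd' 3→0 → fail=1;  out {4}∪∅={4}
  n8('aacd'): parent n7 fail=14; on 'd' 14 → fail=15;  out {2}∪{4}={2,4}
  n12('bcbc'): parent n11 fail=9; on 'c' 9 → fail=10;  out ∅∪∅=∅
  n13('bcbcc'): parent n12 fail=10; on 'c' 10→3→0 → fail=3;  out {3}∪∅={3}

Text stream:
[0] read 'b'  n0⇒n9
[1] read 'd'  n9⇒n1 ·f
[2] read 'a'  n1⇒n5 ·f
[3] read 'b'  n5⇒n9 ·f
[4] read 'a'  n9⇒n5 ·f
[5] read 'b'  n5⇒n9 ·f
[6] read 'a'  n9⇒n5 ·f
[7] read 'a'  n5⇒n6
[8] read 'a'  n6⇒n6 ·f
[9] read 'c'  n6⇒n7
[10] read 'a'  n7⇒n4 ·f  ** P1@[9:10]
[11] read 'c'  n4⇒n14 ·f
[12] read 'a'  n14⇒n4 ·f  ** P1@[11:12]
[13] read 'a'  n4⇒n6 ·f
[14] read 'c'  n6⇒n7
[15] read 'd'  n7⇒n8  ** P2@[12:15],P4@[13:15]
[16] read 'd'  n8⇒n1 ·f
[17] read 'a'  n1⇒n5 ·f
[18] read 'c'  n5⇒n14
[19] read 'a'  n14⇒n4 ·f  ** P1@[18:19]
[20] read 'd'  n4⇒n1 ·f
[21] read 'c'  n1⇒n2  ** P0@[20:21]
[22] read 'b'  n2⇒n9 ·f
[23] read 'd'  n9⇒n1 ·f
[24] read 'a'  n1⇒n5 ·f
[25] read 'c'  n5⇒n14
[26] read 'd'  n14⇒n15  ** P4@[24:26]
[27] read 'c'  n15⇒n2 ·f  ** P0@[26:27]
[28] read 'a'  n2⇒n4 ·f  ** P1@[27:28]
[29] read 'a'  n4⇒n6 ·f
[30] read 'a'  n6⇒n6 ·f
[31] read 'c'  n6⇒n7
[32] read 'd'  n7⇒n8  ** P2@[29:32],P4@[30:32]
[33] read 'a'  n8⇒n5 ·f
[34] read 'a'  n5⇒n6
[35] read 'c'  n6⇒n7
[36] read 'd'  n7⇒n8  ** P2@[33:36],P4@[34:36]
[37] read 'a'  n8⇒n5 ·f
[38] read 'a'  n5⇒n6
[39] read 'c'  n6⇒n7
[40] read 'd'  n7⇒n8  ** P2@[37:40],P4@[38:40]
[41] read 'c'  n8⇒n2 ·f  ** P0@[40:41]
[42] read 'd'  n2⇒n1 ·f
[43] read 'c'  n1⇒n2  ** P0@[42:43]
[44] read 'b'  n2⇒n9 ·f
[45] read 'a'  n9⇒n5 ·f
[46] read 'c'  n5⇒n14
[47] read 'd'  n14⇒n15  ** P4@[45:47]
[48] read 'a'  n15⇒n5 ·f
[49] read 'a'  n5⇒n6
[50] read 'c'  n6⇒n7
[51] read 'a'  n7⇒n4 ·f  ** P1@[50:51]
[52] read 'c'  n4⇒n14 ·f

All matches (sorted): [[10,1],[12,1],[15,2],[15,4],[19,1],[21,0],[26,4],[27,0],[28,1],[32,2],[32,4],[36,2],[36,4],[40,2],[40,4],[41,0],[43,0],[47,4],[51,1]]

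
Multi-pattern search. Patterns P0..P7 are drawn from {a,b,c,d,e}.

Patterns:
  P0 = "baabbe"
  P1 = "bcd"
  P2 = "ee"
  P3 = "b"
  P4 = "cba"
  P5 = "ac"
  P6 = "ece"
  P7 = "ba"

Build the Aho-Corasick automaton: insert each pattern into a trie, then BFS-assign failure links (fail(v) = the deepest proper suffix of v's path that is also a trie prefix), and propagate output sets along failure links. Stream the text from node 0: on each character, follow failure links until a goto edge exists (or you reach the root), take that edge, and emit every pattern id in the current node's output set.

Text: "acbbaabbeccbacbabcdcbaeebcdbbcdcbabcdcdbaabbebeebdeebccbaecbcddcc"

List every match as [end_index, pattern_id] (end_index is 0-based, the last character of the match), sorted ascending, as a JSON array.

Build automaton:
Trie nodes:
  n0 'ε': a→14 b→1 c→11 e→9
  n1 'b': a→2 c→7  [P3 ends]
  n2 'ba': a→3  [P7 ends]
  n3 'baa': b→4
  n4 'baab': b→5
  n5 'baabb': e→6
  n6 'baabbe': ·  [P0 ends]
  n7 'bc': d→8
  n8 'bcd': ·  [P1 ends]
  n9 'e': c→16 e→10
  n10 'ee': ·  [P2 ends]
  n11 'c': b→12
  n12 'cb': a→13
  n13 'cba': ·  [P4 ends]
  n14 'a': c→15
  n15 'ac': ·  [P5 ends]
  n16 'ec': e→17
  n17 'ece': ·  [P6 ends]

Failure links (BFS by depth):
  fail(1) 'b': from fail(0)=0 chase 'b': 0 ⇒ 0;  out={3}∪out(0)={3}
  fail(9) 'e': from fail(0)=0 chase 'e': 0 ⇒ 0;  out=∅∪out(0)=∅
  fail(11) 'c': from fail(0)=0 chase 'c': 0 ⇒ 0;  out=∅∪out(0)=∅
  fail(14) 'a': from fail(0)=0 chase 'a': 0 ⇒ 0;  out=∅∪out(0)=∅
  fail(2) 'ba': from fail(1)=0 chase 'a': 0 ⇒ 14;  out={7}∪out(14)={7}
  fail(7) 'bc': from fail(1)=0 chase 'c': 0 ⇒ 11;  out=∅∪out(11)=∅
  fail(10) 'ee': from fail(9)=0 chase 'e': 0 ⇒ 9;  out={2}∪out(9)={2}
  fail(12) 'cb': from fail(11)=0 chase 'b': 0 ⇒ 1;  out=∅∪out(1)={3}
  fail(15) 'ac': from fail(14)=0 chase 'c': 0 ⇒ 11;  out={5}∪out(11)={5}
  fail(16) 'ec': from fail(9)=0 chase 'c': 0 ⇒ 11;  out=∅∪out(11)=∅
  fail(3) 'baa': from fail(2)=14 chase 'a': 14→0 ⇒ 14;  out=∅∪out(14)=∅
  fail(8) 'bcd': from fail(7)=11 chase 'd': 11→0 ⇒ 0;  out={1}∪out(0)={1}
  fail(13) 'cba': from fail(12)=1 chase 'a': 1 ⇒ 2;  out={4}∪out(2)={4,7}
  fail(17) 'ece': from fail(16)=11 chase 'e': 11→0 ⇒ 9;  out={6}∪out(9)={6}
  fail(4) 'baab': from fail(3)=14 chase 'b': 14→0 ⇒ 1;  out=∅∪out(1)={3}
  fail(5) 'baabb': from fail(4)=1 chase 'b': 1→0 ⇒ 1;  out=∅∪out(1)={3}
  fail(6) 'baabbe': from fail(5)=1 chase 'e': 1→0 ⇒ 9;  out={0}∪out(9)={0}

Scan:
pos 0 'a': at 14
pos 1 'c': at 15  emit P5@[0:1]
pos 2 'b': at 12 (fail-walked)  emit P3@[2:2]
pos 3 'b': at 1 (fail-walked)  emit P3@[3:3]
pos 4 'a': at 2  emit P7@[3:4]
pos 5 'a': at 3
pos 6 'b': at 4  emit P3@[6:6]
pos 7 'b': at 5  emit P3@[7:7]
pos 8 'e': at 6  emit P0@[3:8]
pos 9 'c': at 16 (fail-walked)
pos 10 'c': at 11 (fail-walked)
pos 11 'b': at 12  emit P3@[11:11]
pos 12 'a': at 13  emit P4@[10:12],P7@[11:12]
pos 13 'c': at 15 (fail-walked)  emit P5@[12:13]
pos 14 'b': at 12 (fail-walked)  emit P3@[14:14]
pos 15 'a': at 13  emit P4@[13:15],P7@[14:15]
pos 16 'b': at 1 (fail-walked)  emit P3@[16:16]
pos 17 'c': at 7
pos 18 'd': at 8  emit P1@[16:18]
pos 19 'c': at 11 (fail-walked)
pos 20 'b': at 12  emit P3@[20:20]
pos 21 'a': at 13  emit P4@[19:21],P7@[20:21]
pos 22 'e': at 9 (fail-walked)
pos 23 'e': at 10  emit P2@[22:23]
pos 24 'b': at 1 (fail-walked)  emit P3@[24:24]
pos 25 'c': at 7
pos 26 'd': at 8  emit P1@[24:26]
pos 27 'b': at 1 (fail-walked)  emit P3@[27:27]
pos 28 'b': at 1 (fail-walked)  emit P3@[28:28]
pos 29 'c': at 7
pos 30 'd': at 8  emit P1@[28:30]
pos 31 'c': at 11 (fail-walked)
pos 32 'b': at 12  emit P3@[32:32]
pos 33 'a': at 13  emit P4@[31:33],P7@[32:33]
pos 34 'b': at 1 (fail-walked)  emit P3@[34:34]
pos 35 'c': at 7
pos 36 'd': at 8  emit P1@[34:36]
pos 37 'c': at 11 (fail-walked)
pos 38 'd': at 0 (fail-walked)
pos 39 'b': at 1  emit P3@[39:39]
pos 40 'a': at 2  emit P7@[39:40]
pos 41 'a': at 3
pos 42 'b': at 4  emit P3@[42:42]
pos 43 'b': at 5  emit P3@[43:43]
pos 44 'e': at 6  emit P0@[39:44]
pos 45 'b': at 1 (fail-walked)  emit P3@[45:45]
pos 46 'e': at 9 (fail-walked)
pos 47 'e': at 10  emit P2@[46:47]
pos 48 'b': at 1 (fail-walked)  emit P3@[48:48]
pos 49 'd': at 0 (fail-walked)
pos 50 'e': at 9
pos 51 'e': at 10  emit P2@[50:51]
pos 52 'b': at 1 (fail-walked)  emit P3@[52:52]
pos 53 'c': at 7
pos 54 'c': at 11 (fail-walked)
pos 55 'b': at 12  emit P3@[55:55]
pos 56 'a': at 13  emit P4@[54:56],P7@[55:56]
pos 57 'e': at 9 (fail-walked)
pos 58 'c': at 16
pos 59 'b': at 12 (fail-walked)  emit P3@[59:59]
pos 60 'c': at 7 (fail-walked)
pos 61 'd': at 8  emit P1@[59:61]
pos 62 'd': at 0 (fail-walked)
pos 63 'c': at 11
pos 64 'c': at 11 (fail-walked)

Result: [[1,5],[2,3],[3,3],[4,7],[6,3],[7,3],[8,0],[11,3],[12,4],[12,7],[13,5],[14,3],[15,4],[15,7],[16,3],[18,1],[20,3],[21,4],[21,7],[23,2],[24,3],[26,1],[27,3],[28,3],[30,1],[32,3],[33,4],[33,7],[34,3],[36,1],[39,3],[40,7],[42,3],[43,3],[44,0],[45,3],[47,2],[48,3],[51,2],[52,3],[55,3],[56,4],[56,7],[59,3],[61,1]]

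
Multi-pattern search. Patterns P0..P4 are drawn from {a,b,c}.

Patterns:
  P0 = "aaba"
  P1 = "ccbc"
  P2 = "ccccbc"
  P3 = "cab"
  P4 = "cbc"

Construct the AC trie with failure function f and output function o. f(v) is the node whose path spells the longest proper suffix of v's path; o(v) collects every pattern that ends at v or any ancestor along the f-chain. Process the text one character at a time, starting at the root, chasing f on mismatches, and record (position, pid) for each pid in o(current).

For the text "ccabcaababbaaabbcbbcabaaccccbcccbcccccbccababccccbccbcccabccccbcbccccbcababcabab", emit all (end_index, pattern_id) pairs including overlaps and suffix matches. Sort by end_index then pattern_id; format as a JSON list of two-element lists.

Construct AC machine:
Trie nodes:
  n0 'ε': a→1 c→5
  n1 'a': a→2
  n2 'aa': b→3
  n3 'aab': a→4
  n4 'aaba': ·  [P0 ends]
  n5 'c': a→13 b→15 c→6
  n6 'cc': b→7 c→9
  n7 'ccb': c→8
  n8 'ccbc': ·  [P1 ends]
  n9 'ccc': c→10
  n10 'cccc': b→11
  n11 'ccccb': c→12
  n12 'ccccbc': ·  [P2 ends]
  n13 'ca': b→14
  n14 'cab': ·  [P3 ends]
  n15 'cb': c→16
  n16 'cbc': ·  [P4 ends]

BFS fail/out derivation:
  fail(1) 'a': from fail(0)=0 chase 'a': 0 ⇒ 0;  out=∅∪out(0)=∅
  fail(5) 'c': from fail(0)=0 chase 'c': 0 ⇒ 0;  out=∅∪out(0)=∅
  fail(2) 'aa': from fail(1)=0 chase 'a': 0 ⇒ 1;  out=∅∪out(1)=∅
  fail(6) 'cc': from fail(5)=0 chase 'c': 0 ⇒ 5;  out=∅∪out(5)=∅
  fail(13) 'ca': from fail(5)=0 chase 'a': 0 ⇒ 1;  out=∅∪out(1)=∅
  fail(15) 'cb': from fail(5)=0 chase 'b': 0 ⇒ 0;  out=∅∪out(0)=∅
  fail(3) 'aab': from fail(2)=1 chase 'b': 1→0 ⇒ 0;  out=∅∪out(0)=∅
  fail(7) 'ccb': from fail(6)=5 chase 'b': 5 ⇒ 15;  out=∅∪out(15)=∅
  fail(9) 'ccc': from fail(6)=5 chase 'c': 5 ⇒ 6;  out=∅∪out(6)=∅
  fail(14) 'cab': from fail(13)=1 chase 'b': 1→0 ⇒ 0;  out={3}∪out(0)={3}
  fail(16) 'cbc': from fail(15)=0 chase 'c': 0 ⇒ 5;  out={4}∪out(5)={4}
  fail(4) 'aaba': from fail(3)=0 chase 'a': 0 ⇒ 1;  out={0}∪out(1)={0}
  fail(8) 'ccbc': from fail(7)=15 chase 'c': 15 ⇒ 16;  out={1}∪out(16)={1,4}
  fail(10) 'cccc': from fail(9)=6 chase 'c': 6 ⇒ 9;  out=∅∪out(9)=∅
  fail(11) 'ccccb': from fail(10)=9 chase 'b': 9→6 ⇒ 7;  out=∅∪out(7)=∅
  fail(12) 'ccccbc': from fail(11)=7 chase 'c': 7 ⇒ 8;  out={2}∪out(8)={1,2,4}

Text stream:
i=0 'c': node 0→5
i=1 'c': node 5→6
i=2 'a': node 6→13 (fail-walked)
i=3 'b': node 13→14  ** P3@[1:3]
i=4 'c': node 14→5 (fail-walked)
i=5 'a': node 5→13
i=6 'a': node 13→2 (fail-walked)
i=7 'b': node 2→3
i=8 'a': node 3→4  ** P0@[5:8]
i=9 'b': node 4→0 (fail-walked)
i=10 'b': node 0→0
i=11 'a': node 0→1
i=12 'a': node 1→2
i=13 'a': node 2→2 (fail-walked)
i=14 'b': node 2→3
i=15 'b': node 3→0 (fail-walked)
i=16 'c': node 0→5
i=17 'b': node 5→15
i=18 'b': node 15→0 (fail-walked)
i=19 'c': node 0→5
i=20 'a': node 5→13
i=21 'b': node 13→14  ** P3@[19:21]
i=22 'a': node 14→1 (fail-walked)
i=23 'a': node 1→2
i=24 'c': node 2→5 (fail-walked)
i=25 'c': node 5→6
i=26 'c': node 6→9
i=27 'c': node 9→10
i=28 'b': node 10→11
i=29 'c': node 11→12  ** P1@[26:29],P2@[24:29],P4@[27:29]
i=30 'c': node 12→6 (fail-walked)
i=31 'c': node 6→9
i=32 'b': node 9→7 (fail-walked)
i=33 'c': node 7→8  ** P1@[30:33],P4@[31:33]
i=34 'c': node 8→6 (fail-walked)
i=35 'c': node 6→9
i=36 'c': node 9→10
i=37 'c': node 10→10 (fail-walked)
i=38 'b': node 10→11
i=39 'c': node 11→12  ** P1@[36:39],P2@[34:39],P4@[37:39]
i=40 'c': node 12→6 (fail-walked)
i=41 'a': node 6→13 (fail-walked)
i=42 'b': node 13→14  ** P3@[40:42]
i=43 'a': node 14→1 (fail-walked)
i=44 'b': node 1→0 (fail-walked)
i=45 'c': node 0→5
i=46 'c': node 5→6
i=47 'c': node 6→9
i=48 'c': node 9→10
i=49 'b': node 10→11
i=50 'c': node 11→12  ** P1@[47:50],P2@[45:50],P4@[48:50]
i=51 'c': node 12→6 (fail-walked)
i=52 'b': node 6→7
i=53 'c': node 7→8  ** P1@[50:53],P4@[51:53]
i=54 'c': node 8→6 (fail-walked)
i=55 'c': node 6→9
i=56 'a': node 9→13 (fail-walked)
i=57 'b': node 13→14  ** P3@[55:57]
i=58 'c': node 14→5 (fail-walked)
i=59 'c': node 5→6
i=60 'c': node 6→9
i=61 'c': node 9→10
i=62 'b': node 10→11
i=63 'c': node 11→12  ** P1@[60:63],P2@[58:63],P4@[61:63]
i=64 'b': node 12→15 (fail-walked)
i=65 'c': node 15→16  ** P4@[63:65]
i=66 'c': node 16→6 (fail-walked)
i=67 'c': node 6→9
i=68 'c': node 9→10
i=69 'b': node 10→11
i=70 'c': node 11→12  ** P1@[67:70],P2@[65:70],P4@[68:70]
i=71 'a': node 12→13 (fail-walked)
i=72 'b': node 13→14  ** P3@[70:72]
i=73 'a': node 14→1 (fail-walked)
i=74 'b': node 1→0 (fail-walked)
i=75 'c': node 0→5
i=76 'a': node 5→13
i=77 'b': node 13→14  ** P3@[75:77]
i=78 'a': node 14→1 (fail-walked)
i=79 'b': node 1→0 (fail-walked)

Result: [[3,3],[8,0],[21,3],[29,1],[29,2],[29,4],[33,1],[33,4],[39,1],[39,2],[39,4],[42,3],[50,1],[50,2],[50,4],[53,1],[53,4],[57,3],[63,1],[63,2],[63,4],[65,4],[70,1],[70,2],[70,4],[72,3],[77,3]]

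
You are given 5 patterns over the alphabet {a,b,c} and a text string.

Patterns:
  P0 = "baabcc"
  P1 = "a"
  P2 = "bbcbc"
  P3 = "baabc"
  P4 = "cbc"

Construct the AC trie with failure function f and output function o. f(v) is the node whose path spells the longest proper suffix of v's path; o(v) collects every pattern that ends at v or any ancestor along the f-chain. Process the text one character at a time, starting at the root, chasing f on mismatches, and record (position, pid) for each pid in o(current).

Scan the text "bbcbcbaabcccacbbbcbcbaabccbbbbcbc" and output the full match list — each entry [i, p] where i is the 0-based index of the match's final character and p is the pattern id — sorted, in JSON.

Build automaton:
Trie (insert patterns):
  0='ε' goto a→7 b→1 c→12
  1='b' goto a→2 b→8
  2='ba' goto a→3
  3='baa' goto b→4
  4='baab' goto c→5
  5='baabc' goto c→6  ←P3
  6='baabcc' goto ·  ←P0
  7='a' goto ·  ←P1
  8='bb' goto c→9
  9='bbc' goto b→10
  10='bbcb' goto c→11
  11='bbcbc' goto ·  ←P2
  12='c' goto b→13
  13='cb' goto c→14
  14='cbc' goto ·  ←P4

BFS fail/out derivation:
  fail(1) 'b': from fail(0)=0 chase 'b': 0 ⇒ 0;  out=∅∪out(0)=∅
  fail(7) 'a': from fail(0)=0 chase 'a': 0 ⇒ 0;  out={1}∪out(0)={1}
  fail(12) 'c': from fail(0)=0 chase 'c': 0 ⇒ 0;  out=∅∪out(0)=∅
  fail(2) 'ba': from fail(1)=0 chase 'a': 0 ⇒ 7;  out=∅∪out(7)={1}
  fail(8) 'bb': from fail(1)=0 chase 'b': 0 ⇒ 1;  out=∅∪out(1)=∅
  fail(13) 'cb': from fail(12)=0 chase 'b': 0 ⇒ 1;  out=∅∪out(1)=∅
  fail(3) 'baa': from fail(2)=7 chase 'a': 7→0 ⇒ 7;  out=∅∪out(7)={1}
  fail(9) 'bbc': from fail(8)=1 chase 'c': 1→0 ⇒ 12;  out=∅∪out(12)=∅
  fail(14) 'cbc': from fail(13)=1 chase 'c': 1→0 ⇒ 12;  out={4}∪out(12)={4}
  fail(4) 'baab': from fail(3)=7 chase 'b': 7→0 ⇒ 1;  out=∅∪out(1)=∅
  fail(10) 'bbcb': from fail(9)=12 chase 'b': 12 ⇒ 13;  out=∅∪out(13)=∅
  fail(5) 'baabc': from fail(4)=1 chase 'c': 1→0 ⇒ 12;  out={3}∪out(12)={3}
  fail(11) 'bbcbc': from fail(10)=13 chase 'c': 13 ⇒ 14;  out={2}∪out(14)={2,4}
  fail(6) 'baabcc': from fail(5)=12 chase 'c': 12→0 ⇒ 12;  out={0}∪out(12)={0}

Run:
i=0 'b': node 0→1
i=1 'b': node 1→8
i=2 'c': node 8→9
i=3 'b': node 9→10
i=4 'c': node 10→11  ** P2@[0:4],P4@[2:4]
i=5 'b': node 11→13 ·f
i=6 'a': node 13→2 ·f  ** P1@[6:6]
i=7 'a': node 2→3  ** P1@[7:7]
i=8 'b': node 3→4
i=9 'c': node 4→5  ** P3@[5:9]
i=10 'c': node 5→6  ** P0@[5:10]
i=11 'c': node 6→12 ·f
i=12 'a': node 12→7 ·f  ** P1@[12:12]
i=13 'c': node 7→12 ·f
i=14 'b': node 12→13
i=15 'b': node 13→8 ·f
i=16 'b': node 8→8 ·f
i=17 'c': node 8→9
i=18 'b': node 9→10
i=19 'c': node 10→11  ** P2@[15:19],P4@[17:19]
i=20 'b': node 11→13 ·f
i=21 'a': node 13→2 ·f  ** P1@[21:21]
i=22 'a': node 2→3  ** P1@[22:22]
i=23 'b': node 3→4
i=24 'c': node 4→5  ** P3@[20:24]
i=25 'c': node 5→6  ** P0@[20:25]
i=26 'b': node 6→13 ·f
i=27 'b': node 13→8 ·f
i=28 'b': node 8→8 ·f
i=29 'b': node 8→8 ·f
i=30 'c': node 8→9
i=31 'b': node 9→10
i=32 'c': node 10→11  ** P2@[28:32],P4@[30:32]

Matches: [[4,2],[4,4],[6,1],[7,1],[9,3],[10,0],[12,1],[19,2],[19,4],[21,1],[22,1],[24,3],[25,0],[32,2],[32,4]]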